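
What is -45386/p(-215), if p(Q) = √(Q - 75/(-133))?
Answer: 22693*I*√948290/7130 ≈ 3099.4*I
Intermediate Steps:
p(Q) = √(75/133 + Q) (p(Q) = √(Q - 75*(-1/133)) = √(Q + 75/133) = √(75/133 + Q))
-45386/p(-215) = -45386*133/√(9975 + 17689*(-215)) = -45386*133/√(9975 - 3803135) = -45386*(-I*√948290/14260) = -(-22693)*I*√948290/7130 = 22693*I*√948290/7130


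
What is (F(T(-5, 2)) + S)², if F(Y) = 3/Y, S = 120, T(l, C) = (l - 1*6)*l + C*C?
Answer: 50168889/3481 ≈ 14412.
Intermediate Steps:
T(l, C) = C² + l*(-6 + l) (T(l, C) = (l - 6)*l + C² = (-6 + l)*l + C² = l*(-6 + l) + C² = C² + l*(-6 + l))
(F(T(-5, 2)) + S)² = (3/(2² + (-5)² - 6*(-5)) + 120)² = (3/(4 + 25 + 30) + 120)² = (3/59 + 120)² = (7083/59)² = 50168889/3481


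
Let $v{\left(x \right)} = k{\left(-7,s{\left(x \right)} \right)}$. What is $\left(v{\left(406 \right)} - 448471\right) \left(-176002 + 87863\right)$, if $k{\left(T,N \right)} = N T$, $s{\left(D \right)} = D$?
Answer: $39778276507$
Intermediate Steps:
$v{\left(x \right)} = - 7 x$ ($v{\left(x \right)} = x \left(-7\right) = - 7 x$)
$\left(v{\left(406 \right)} - 448471\right) \left(-176002 + 87863\right) = \left(\left(-7\right) 406 - 448471\right) \left(-176002 + 87863\right) = \left(-2842 - 448471\right) \left(-88139\right) = \left(-451313\right) \left(-88139\right) = 39778276507$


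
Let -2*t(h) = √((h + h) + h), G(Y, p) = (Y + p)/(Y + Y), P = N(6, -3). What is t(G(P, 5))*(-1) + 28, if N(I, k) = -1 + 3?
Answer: 28 + √21/4 ≈ 29.146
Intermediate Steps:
N(I, k) = 2
P = 2
G(Y, p) = (Y + p)/(2*Y) (G(Y, p) = (Y + p)/((2*Y)) = (Y + p)*(1/(2*Y)) = (Y + p)/(2*Y))
t(h) = -√3*√h/2 (t(h) = -√((h + h) + h)/2 = -√(2*h + h)/2 = -√3*√h/2)
t(G(P, 5))*(-1) + 28 = -√3*√((½)*(2 + 5)/2)/2*(-1) + 28 = -√3*√((½)*(½)*7)/2*(-1) + 28 = -√3*√(7/4)/2*(-1) + 28 = -√3*√7/2/2*(-1) + 28 = -√21/4*(-1) + 28 = √21/4 + 28 = 28 + √21/4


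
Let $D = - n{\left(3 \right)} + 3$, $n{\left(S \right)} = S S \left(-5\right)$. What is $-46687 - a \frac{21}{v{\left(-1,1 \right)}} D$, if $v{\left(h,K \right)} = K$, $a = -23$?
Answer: $-23503$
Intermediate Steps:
$n{\left(S \right)} = - 5 S^{2}$ ($n{\left(S \right)} = S^{2} \left(-5\right) = - 5 S^{2}$)
$D = 48$ ($D = - \left(-5\right) 3^{2} + 3 = - \left(-5\right) 9 + 3 = \left(-1\right) \left(-45\right) + 3 = 45 + 3 = 48$)
$-46687 - a \frac{21}{v{\left(-1,1 \right)}} D = -46687 - - 23 \cdot \frac{21}{1} \cdot 48 = -46687 - - 23 \cdot 21 \cdot 1 \cdot 48 = -46687 - \left(-23\right) 21 \cdot 48 = -46687 - \left(-483\right) 48 = -46687 - -23184 = -46687 + 23184 = -23503$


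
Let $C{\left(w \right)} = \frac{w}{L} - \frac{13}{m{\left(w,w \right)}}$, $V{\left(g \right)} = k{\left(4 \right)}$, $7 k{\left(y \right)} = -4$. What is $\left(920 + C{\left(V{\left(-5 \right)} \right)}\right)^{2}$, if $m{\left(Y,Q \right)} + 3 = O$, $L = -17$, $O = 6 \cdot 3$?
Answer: $\frac{2691939148369}{3186225} \approx 8.4487 \cdot 10^{5}$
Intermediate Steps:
$O = 18$
$k{\left(y \right)} = - \frac{4}{7}$ ($k{\left(y \right)} = \frac{1}{7} \left(-4\right) = - \frac{4}{7}$)
$V{\left(g \right)} = - \frac{4}{7}$
$m{\left(Y,Q \right)} = 15$ ($m{\left(Y,Q \right)} = -3 + 18 = 15$)
$C{\left(w \right)} = - \frac{13}{15} - \frac{w}{17}$ ($C{\left(w \right)} = \frac{w}{-17} - \frac{13}{15} = w \left(- \frac{1}{17}\right) - \frac{13}{15} = - \frac{w}{17} - \frac{13}{15} = - \frac{13}{15} - \frac{w}{17}$)
$\left(920 + C{\left(V{\left(-5 \right)} \right)}\right)^{2} = \left(920 - \frac{1487}{1785}\right)^{2} = \left(\frac{1640713}{1785}\right)^{2} = \frac{2691939148369}{3186225}$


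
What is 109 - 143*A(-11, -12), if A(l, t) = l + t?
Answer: 3398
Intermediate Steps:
109 - 143*A(-11, -12) = 109 - 143*(-11 - 12) = 109 - 143*(-23) = 109 + 3289 = 3398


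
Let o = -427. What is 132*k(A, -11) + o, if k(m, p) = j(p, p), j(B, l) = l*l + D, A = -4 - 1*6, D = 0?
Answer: 15545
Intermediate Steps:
A = -10 (A = -4 - 6 = -10)
j(B, l) = l**2 (j(B, l) = l*l + 0 = l**2 + 0 = l**2)
k(m, p) = p**2
132*k(A, -11) + o = 132*(-11)**2 - 427 = 132*121 - 427 = 15972 - 427 = 15545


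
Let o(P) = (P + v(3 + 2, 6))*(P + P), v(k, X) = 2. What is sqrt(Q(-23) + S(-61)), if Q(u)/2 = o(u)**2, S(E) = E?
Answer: sqrt(1866251) ≈ 1366.1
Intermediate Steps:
o(P) = 2*P*(2 + P) (o(P) = (P + 2)*(P + P) = (2 + P)*(2*P) = 2*P*(2 + P))
Q(u) = 8*u**2*(2 + u)**2 (Q(u) = 2*(2*u*(2 + u))**2 = 2*(4*u**2*(2 + u)**2) = 8*u**2*(2 + u)**2)
sqrt(Q(-23) + S(-61)) = sqrt(8*(-23)**2*(2 - 23)**2 - 61) = sqrt(8*529*(-21)**2 - 61) = sqrt(8*529*441 - 61) = sqrt(1866312 - 61) = sqrt(1866251)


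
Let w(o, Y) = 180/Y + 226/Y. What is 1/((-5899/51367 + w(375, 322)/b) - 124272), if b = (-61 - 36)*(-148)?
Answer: -16960766996/2107750382416281 ≈ -8.0469e-6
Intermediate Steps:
w(o, Y) = 406/Y
b = 14356 (b = -97*(-148) = 14356)
1/((-5899/51367 + w(375, 322)/b) - 124272) = 1/((-5899/51367 + (406/322)/14356) - 124272) = 1/((-5899*1/51367 + (406*(1/322))*(1/14356)) - 124272) = 1/((-5899/51367 + (29/23)*(1/14356)) - 124272) = 1/((-5899/51367 + 29/330188) - 124272) = 1/(-1946289369/16960766996 - 124272) = 1/(-2107750382416281/16960766996) = -16960766996/2107750382416281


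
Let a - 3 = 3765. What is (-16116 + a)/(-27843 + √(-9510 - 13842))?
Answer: 114601788/258418667 + 8232*I*√5838/258418667 ≈ 0.44347 + 0.002434*I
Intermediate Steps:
a = 3768 (a = 3 + 3765 = 3768)
(-16116 + a)/(-27843 + √(-9510 - 13842)) = (-16116 + 3768)/(-27843 + √(-9510 - 13842)) = -12348/(-27843 + √(-23352)) = -12348/(-27843 + 2*I*√5838)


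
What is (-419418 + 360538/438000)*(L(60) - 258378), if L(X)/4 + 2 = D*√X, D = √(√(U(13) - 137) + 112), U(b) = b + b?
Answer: 11866682169113083/109500 - 91852361731*√(1680 + 15*I*√111)/27375 ≈ 1.0823e+11 - 6.4614e+6*I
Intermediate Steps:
U(b) = 2*b
D = √(112 + I*√111) (D = √(√(2*13 - 137) + 112) = √(√(26 - 137) + 112) = √(√(-111) + 112) = √(I*√111 + 112) = √(112 + I*√111) ≈ 10.595 + 0.49721*I)
L(X) = -8 + 4*√X*√(112 + I*√111) (L(X) = -8 + 4*(√(112 + I*√111)*√X) = -8 + 4*(√X*√(112 + I*√111)) = -8 + 4*√X*√(112 + I*√111))
(-419418 + 360538/438000)*(L(60) - 258378) = (-419418 + 360538/438000)*((-8 + 4*√60*√(112 + I*√111)) - 258378) = (-419418 + 360538*(1/438000))*((-8 + 4*(2*√15)*√(112 + I*√111)) - 258378) = (-419418 + 180269/219000)*((-8 + 8*√15*√(112 + I*√111)) - 258378) = -91852361731*(-258386 + 8*√15*√(112 + I*√111))/219000 = 11866682169113083/109500 - 91852361731*√15*√(112 + I*√111)/27375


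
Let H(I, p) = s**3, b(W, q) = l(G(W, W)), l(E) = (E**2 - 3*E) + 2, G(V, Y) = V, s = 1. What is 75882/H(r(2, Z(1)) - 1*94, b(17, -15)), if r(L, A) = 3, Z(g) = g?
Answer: 75882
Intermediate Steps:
l(E) = 2 + E**2 - 3*E
b(W, q) = 2 + W**2 - 3*W
H(I, p) = 1 (H(I, p) = 1**3 = 1)
75882/H(r(2, Z(1)) - 1*94, b(17, -15)) = 75882/1 = 75882*1 = 75882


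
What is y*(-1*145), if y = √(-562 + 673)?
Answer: -145*√111 ≈ -1527.7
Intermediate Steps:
y = √111 ≈ 10.536
y*(-1*145) = √111*(-1*145) = √111*(-145) = -145*√111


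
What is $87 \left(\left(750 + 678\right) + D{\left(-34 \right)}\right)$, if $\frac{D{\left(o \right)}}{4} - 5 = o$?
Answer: $114144$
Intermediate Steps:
$D{\left(o \right)} = 20 + 4 o$
$87 \left(\left(750 + 678\right) + D{\left(-34 \right)}\right) = 87 \left(\left(750 + 678\right) + \left(20 + 4 \left(-34\right)\right)\right) = 87 \left(1428 + \left(20 - 136\right)\right) = 87 \left(1428 - 116\right) = 87 \cdot 1312 = 114144$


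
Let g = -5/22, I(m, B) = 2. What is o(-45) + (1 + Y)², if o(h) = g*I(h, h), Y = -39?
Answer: 15879/11 ≈ 1443.5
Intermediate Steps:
g = -5/22 (g = -5*1/22 = -5/22 ≈ -0.22727)
o(h) = -5/11 (o(h) = -5/22*2 = -5/11)
o(-45) + (1 + Y)² = -5/11 + (1 - 39)² = -5/11 + (-38)² = -5/11 + 1444 = 15879/11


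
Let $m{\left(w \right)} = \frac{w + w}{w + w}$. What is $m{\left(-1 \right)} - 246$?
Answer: $-245$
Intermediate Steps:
$m{\left(w \right)} = 1$ ($m{\left(w \right)} = \frac{2 w}{2 w} = 2 w \frac{1}{2 w} = 1$)
$m{\left(-1 \right)} - 246 = 1 - 246 = -245$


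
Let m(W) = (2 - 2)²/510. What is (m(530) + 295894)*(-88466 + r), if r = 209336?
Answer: 35764707780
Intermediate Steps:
m(W) = 0 (m(W) = 0²*(1/510) = 0*(1/510) = 0)
(m(530) + 295894)*(-88466 + r) = (0 + 295894)*(-88466 + 209336) = 295894*120870 = 35764707780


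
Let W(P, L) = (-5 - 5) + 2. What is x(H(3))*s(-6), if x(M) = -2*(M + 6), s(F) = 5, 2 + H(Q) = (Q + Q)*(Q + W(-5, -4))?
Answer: 260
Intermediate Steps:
W(P, L) = -8 (W(P, L) = -10 + 2 = -8)
H(Q) = -2 + 2*Q*(-8 + Q) (H(Q) = -2 + (Q + Q)*(Q - 8) = -2 + (2*Q)*(-8 + Q) = -2 + 2*Q*(-8 + Q))
x(M) = -12 - 2*M (x(M) = -2*(6 + M) = -12 - 2*M)
x(H(3))*s(-6) = (-12 - 2*(-2 - 16*3 + 2*3²))*5 = (-12 - 2*(-2 - 48 + 2*9))*5 = (-12 - 2*(-2 - 48 + 18))*5 = (-12 - 2*(-32))*5 = (-12 + 64)*5 = 52*5 = 260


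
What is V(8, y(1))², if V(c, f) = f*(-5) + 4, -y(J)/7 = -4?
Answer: 18496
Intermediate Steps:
y(J) = 28 (y(J) = -7*(-4) = 28)
V(c, f) = 4 - 5*f (V(c, f) = -5*f + 4 = 4 - 5*f)
V(8, y(1))² = (4 - 5*28)² = (4 - 140)² = (-136)² = 18496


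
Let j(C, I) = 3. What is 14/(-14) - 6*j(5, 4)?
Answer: -19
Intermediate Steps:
14/(-14) - 6*j(5, 4) = 14/(-14) - 6*3 = 14*(-1/14) - 18 = -1 - 18 = -19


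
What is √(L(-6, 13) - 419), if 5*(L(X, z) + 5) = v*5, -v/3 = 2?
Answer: I*√430 ≈ 20.736*I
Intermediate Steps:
v = -6 (v = -3*2 = -6)
L(X, z) = -11 (L(X, z) = -5 + (-6*5)/5 = -5 + (⅕)*(-30) = -5 - 6 = -11)
√(L(-6, 13) - 419) = √(-11 - 419) = √(-430) = I*√430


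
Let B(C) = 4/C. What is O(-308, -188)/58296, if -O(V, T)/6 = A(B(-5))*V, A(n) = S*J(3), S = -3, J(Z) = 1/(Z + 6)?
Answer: -11/1041 ≈ -0.010567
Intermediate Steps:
J(Z) = 1/(6 + Z)
A(n) = -1/3 (A(n) = -3/(6 + 3) = -3/9 = -3*1/9 = -1/3)
O(V, T) = 2*V (O(V, T) = -(-2)*V = 2*V)
O(-308, -188)/58296 = (2*(-308))/58296 = -616*1/58296 = -11/1041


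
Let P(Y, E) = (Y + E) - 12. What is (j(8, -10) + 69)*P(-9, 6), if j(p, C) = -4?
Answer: -975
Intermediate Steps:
P(Y, E) = -12 + E + Y (P(Y, E) = (E + Y) - 12 = -12 + E + Y)
(j(8, -10) + 69)*P(-9, 6) = (-4 + 69)*(-12 + 6 - 9) = 65*(-15) = -975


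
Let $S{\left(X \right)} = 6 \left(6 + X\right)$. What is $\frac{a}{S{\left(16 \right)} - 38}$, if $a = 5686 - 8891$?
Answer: $- \frac{3205}{94} \approx -34.096$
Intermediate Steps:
$S{\left(X \right)} = 36 + 6 X$
$a = -3205$
$\frac{a}{S{\left(16 \right)} - 38} = - \frac{3205}{\left(36 + 6 \cdot 16\right) - 38} = - \frac{3205}{\left(36 + 96\right) - 38} = - \frac{3205}{132 - 38} = - \frac{3205}{94}$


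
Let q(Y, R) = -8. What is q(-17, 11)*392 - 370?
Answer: -3506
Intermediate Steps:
q(-17, 11)*392 - 370 = -8*392 - 370 = -3136 - 370 = -3506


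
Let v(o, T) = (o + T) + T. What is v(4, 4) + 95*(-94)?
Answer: -8918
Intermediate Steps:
v(o, T) = o + 2*T (v(o, T) = (T + o) + T = o + 2*T)
v(4, 4) + 95*(-94) = (4 + 2*4) + 95*(-94) = (4 + 8) - 8930 = 12 - 8930 = -8918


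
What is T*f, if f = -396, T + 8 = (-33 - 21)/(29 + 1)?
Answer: 19404/5 ≈ 3880.8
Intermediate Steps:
T = -49/5 (T = -8 + (-33 - 21)/(29 + 1) = -8 - 54/30 = -8 - 54*1/30 = -8 - 9/5 = -49/5 ≈ -9.8000)
T*f = -49/5*(-396) = 19404/5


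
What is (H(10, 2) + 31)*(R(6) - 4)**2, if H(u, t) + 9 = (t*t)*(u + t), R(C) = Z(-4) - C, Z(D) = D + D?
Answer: 22680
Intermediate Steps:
Z(D) = 2*D
R(C) = -8 - C (R(C) = 2*(-4) - C = -8 - C)
H(u, t) = -9 + t**2*(t + u) (H(u, t) = -9 + (t*t)*(u + t) = -9 + t**2*(t + u))
(H(10, 2) + 31)*(R(6) - 4)**2 = ((-9 + 2**3 + 10*2**2) + 31)*((-8 - 1*6) - 4)**2 = ((-9 + 8 + 10*4) + 31)*((-8 - 6) - 4)**2 = ((-9 + 8 + 40) + 31)*(-14 - 4)**2 = (39 + 31)*(-18)**2 = 70*324 = 22680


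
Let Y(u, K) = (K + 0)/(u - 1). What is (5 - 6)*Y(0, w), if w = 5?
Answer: 5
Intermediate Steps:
Y(u, K) = K/(-1 + u)
(5 - 6)*Y(0, w) = (5 - 6)*(5/(-1 + 0)) = -5/(-1) = -5*(-1) = -1*(-5) = 5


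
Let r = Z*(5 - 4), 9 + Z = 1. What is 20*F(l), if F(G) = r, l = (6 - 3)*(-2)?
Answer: -160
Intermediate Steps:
Z = -8 (Z = -9 + 1 = -8)
l = -6 (l = 3*(-2) = -6)
r = -8 (r = -8*(5 - 4) = -8*1 = -8)
F(G) = -8
20*F(l) = 20*(-8) = -160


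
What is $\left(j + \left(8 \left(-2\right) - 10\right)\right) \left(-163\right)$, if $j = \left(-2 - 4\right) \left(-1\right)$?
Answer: $3260$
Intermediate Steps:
$j = 6$ ($j = \left(-6\right) \left(-1\right) = 6$)
$\left(j + \left(8 \left(-2\right) - 10\right)\right) \left(-163\right) = \left(6 + \left(8 \left(-2\right) - 10\right)\right) \left(-163\right) = \left(6 - 26\right) \left(-163\right) = \left(-20\right) \left(-163\right) = 3260$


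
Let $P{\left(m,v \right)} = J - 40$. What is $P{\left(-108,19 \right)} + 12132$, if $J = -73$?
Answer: $12019$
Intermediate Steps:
$P{\left(m,v \right)} = -113$ ($P{\left(m,v \right)} = -73 - 40 = -113$)
$P{\left(-108,19 \right)} + 12132 = -113 + 12132 = 12019$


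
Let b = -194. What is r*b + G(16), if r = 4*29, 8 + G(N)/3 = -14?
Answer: -22570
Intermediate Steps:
G(N) = -66 (G(N) = -24 + 3*(-14) = -24 - 42 = -66)
r = 116
r*b + G(16) = 116*(-194) - 66 = -22504 - 66 = -22570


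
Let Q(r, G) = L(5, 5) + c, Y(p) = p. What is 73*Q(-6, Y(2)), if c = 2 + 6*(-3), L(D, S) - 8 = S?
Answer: -219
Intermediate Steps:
L(D, S) = 8 + S
c = -16 (c = 2 - 18 = -16)
Q(r, G) = -3 (Q(r, G) = (8 + 5) - 16 = 13 - 16 = -3)
73*Q(-6, Y(2)) = 73*(-3) = -219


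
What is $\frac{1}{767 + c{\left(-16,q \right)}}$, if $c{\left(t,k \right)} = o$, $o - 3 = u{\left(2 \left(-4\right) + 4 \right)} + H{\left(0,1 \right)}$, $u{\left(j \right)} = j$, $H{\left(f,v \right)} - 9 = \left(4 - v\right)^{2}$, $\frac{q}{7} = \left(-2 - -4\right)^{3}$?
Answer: $\frac{1}{784} \approx 0.0012755$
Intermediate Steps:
$q = 56$ ($q = 7 \left(-2 - -4\right)^{3} = 7 \left(-2 + 4\right)^{3} = 7 \cdot 2^{3} = 7 \cdot 8 = 56$)
$H{\left(f,v \right)} = 9 + \left(4 - v\right)^{2}$
$o = 17$ ($o = 3 + \left(\left(2 \left(-4\right) + 4\right) + \left(9 + \left(-4 + 1\right)^{2}\right)\right) = 3 + \left(\left(-8 + 4\right) + \left(9 + \left(-3\right)^{2}\right)\right) = 3 + \left(-4 + \left(9 + 9\right)\right) = 3 + \left(-4 + 18\right) = 3 + 14 = 17$)
$c{\left(t,k \right)} = 17$
$\frac{1}{767 + c{\left(-16,q \right)}} = \frac{1}{767 + 17} = \frac{1}{784}$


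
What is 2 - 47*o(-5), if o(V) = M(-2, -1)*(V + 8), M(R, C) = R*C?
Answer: -280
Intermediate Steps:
M(R, C) = C*R
o(V) = 16 + 2*V (o(V) = (-1*(-2))*(V + 8) = 2*(8 + V) = 16 + 2*V)
2 - 47*o(-5) = 2 - 47*(16 + 2*(-5)) = 2 - 47*(16 - 10) = 2 - 47*6 = 2 - 282 = -280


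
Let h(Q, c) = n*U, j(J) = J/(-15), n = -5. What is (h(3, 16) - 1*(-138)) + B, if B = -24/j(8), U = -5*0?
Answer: 183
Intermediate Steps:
U = 0
j(J) = -J/15 (j(J) = J*(-1/15) = -J/15)
h(Q, c) = 0 (h(Q, c) = -5*0 = 0)
B = 45 (B = -24/((-1/15*8)) = -24/(-8/15) = -24*(-15/8) = 45)
(h(3, 16) - 1*(-138)) + B = (0 - 1*(-138)) + 45 = (0 + 138) + 45 = 138 + 45 = 183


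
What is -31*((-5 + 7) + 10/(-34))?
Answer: -899/17 ≈ -52.882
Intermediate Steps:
-31*((-5 + 7) + 10/(-34)) = -31*(2 + 10*(-1/34)) = -31*(2 - 5/17) = -31*29/17 = -899/17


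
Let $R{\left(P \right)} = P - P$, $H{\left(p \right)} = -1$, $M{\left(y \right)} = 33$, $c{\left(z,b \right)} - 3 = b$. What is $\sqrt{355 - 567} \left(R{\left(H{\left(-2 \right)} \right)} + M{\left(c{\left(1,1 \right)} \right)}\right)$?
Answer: $66 i \sqrt{53} \approx 480.49 i$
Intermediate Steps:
$c{\left(z,b \right)} = 3 + b$
$R{\left(P \right)} = 0$
$\sqrt{355 - 567} \left(R{\left(H{\left(-2 \right)} \right)} + M{\left(c{\left(1,1 \right)} \right)}\right) = \sqrt{355 - 567} \left(0 + 33\right) = \sqrt{-212} \cdot 33 = 2 i \sqrt{53} \cdot 33 = 66 i \sqrt{53}$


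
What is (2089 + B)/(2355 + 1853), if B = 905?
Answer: 1497/2104 ≈ 0.71150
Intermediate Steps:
(2089 + B)/(2355 + 1853) = (2089 + 905)/(2355 + 1853) = 2994/4208 = 2994*(1/4208) = 1497/2104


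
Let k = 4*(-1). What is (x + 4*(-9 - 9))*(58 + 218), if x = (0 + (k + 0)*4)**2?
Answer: 50784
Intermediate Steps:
k = -4
x = 256 (x = (0 + (-4 + 0)*4)**2 = (0 - 4*4)**2 = (0 - 16)**2 = (-16)**2 = 256)
(x + 4*(-9 - 9))*(58 + 218) = (256 + 4*(-9 - 9))*(58 + 218) = (256 + 4*(-18))*276 = (256 - 72)*276 = 184*276 = 50784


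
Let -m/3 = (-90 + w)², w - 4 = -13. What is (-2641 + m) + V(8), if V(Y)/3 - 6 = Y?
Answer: -32002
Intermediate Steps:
w = -9 (w = 4 - 13 = -9)
V(Y) = 18 + 3*Y
m = -29403 (m = -3*(-90 - 9)² = -3*(-99)² = -3*9801 = -29403)
(-2641 + m) + V(8) = (-2641 - 29403) + (18 + 3*8) = -32044 + (18 + 24) = -32044 + 42 = -32002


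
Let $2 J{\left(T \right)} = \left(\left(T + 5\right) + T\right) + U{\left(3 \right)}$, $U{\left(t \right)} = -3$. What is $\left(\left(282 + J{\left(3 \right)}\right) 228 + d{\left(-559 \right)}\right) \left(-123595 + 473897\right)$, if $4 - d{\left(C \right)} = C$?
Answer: $23039712842$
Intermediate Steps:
$J{\left(T \right)} = 1 + T$ ($J{\left(T \right)} = \frac{\left(\left(T + 5\right) + T\right) - 3}{2} = \frac{\left(\left(5 + T\right) + T\right) - 3}{2} = \frac{\left(5 + 2 T\right) - 3}{2} = \frac{2 + 2 T}{2} = 1 + T$)
$d{\left(C \right)} = 4 - C$
$\left(\left(282 + J{\left(3 \right)}\right) 228 + d{\left(-559 \right)}\right) \left(-123595 + 473897\right) = \left(\left(282 + \left(1 + 3\right)\right) 228 + \left(4 - -559\right)\right) \left(-123595 + 473897\right) = \left(\left(282 + 4\right) 228 + \left(4 + 559\right)\right) 350302 = \left(286 \cdot 228 + 563\right) 350302 = \left(65208 + 563\right) 350302 = 65771 \cdot 350302 = 23039712842$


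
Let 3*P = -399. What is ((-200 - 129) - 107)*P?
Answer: 57988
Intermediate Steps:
P = -133 (P = (⅓)*(-399) = -133)
((-200 - 129) - 107)*P = ((-200 - 129) - 107)*(-133) = (-329 - 107)*(-133) = -436*(-133) = 57988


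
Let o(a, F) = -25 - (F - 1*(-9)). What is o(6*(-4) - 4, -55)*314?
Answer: 6594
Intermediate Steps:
o(a, F) = -34 - F (o(a, F) = -25 - (F + 9) = -25 - (9 + F) = -25 + (-9 - F) = -34 - F)
o(6*(-4) - 4, -55)*314 = (-34 - 1*(-55))*314 = (-34 + 55)*314 = 21*314 = 6594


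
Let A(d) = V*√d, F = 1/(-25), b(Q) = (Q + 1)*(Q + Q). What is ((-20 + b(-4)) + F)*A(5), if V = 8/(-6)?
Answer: -132*√5/25 ≈ -11.806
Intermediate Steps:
b(Q) = 2*Q*(1 + Q) (b(Q) = (1 + Q)*(2*Q) = 2*Q*(1 + Q))
V = -4/3 (V = 8*(-⅙) = -4/3 ≈ -1.3333)
F = -1/25 ≈ -0.040000
A(d) = -4*√d/3
((-20 + b(-4)) + F)*A(5) = ((-20 + 2*(-4)*(1 - 4)) - 1/25)*(-4*√5/3) = ((-20 + 2*(-4)*(-3)) - 1/25)*(-4*√5/3) = ((-20 + 24) - 1/25)*(-4*√5/3) = (4 - 1/25)*(-4*√5/3) = 99*(-4*√5/3)/25 = -132*√5/25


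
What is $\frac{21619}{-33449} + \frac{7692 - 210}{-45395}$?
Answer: $- \frac{94743071}{116801335} \approx -0.81115$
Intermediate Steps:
$\frac{21619}{-33449} + \frac{7692 - 210}{-45395} = 21619 \left(- \frac{1}{33449}\right) + 7482 \left(- \frac{1}{45395}\right) = - \frac{1663}{2573} - \frac{7482}{45395} = - \frac{94743071}{116801335}$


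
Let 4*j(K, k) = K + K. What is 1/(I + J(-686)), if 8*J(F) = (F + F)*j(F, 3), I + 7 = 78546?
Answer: 2/274727 ≈ 7.2800e-6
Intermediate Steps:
I = 78539 (I = -7 + 78546 = 78539)
j(K, k) = K/2 (j(K, k) = (K + K)/4 = (2*K)/4 = K/2)
J(F) = F²/8 (J(F) = ((F + F)*(F/2))/8 = ((2*F)*(F/2))/8 = F²/8)
1/(I + J(-686)) = 1/(78539 + (⅛)*(-686)²) = 1/(78539 + (⅛)*470596) = 1/(78539 + 117649/2) = 1/(274727/2) = 2/274727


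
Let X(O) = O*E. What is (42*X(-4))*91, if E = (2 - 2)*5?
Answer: 0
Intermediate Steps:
E = 0 (E = 0*5 = 0)
X(O) = 0 (X(O) = O*0 = 0)
(42*X(-4))*91 = (42*0)*91 = 0*91 = 0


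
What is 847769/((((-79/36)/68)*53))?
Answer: -2075338512/4187 ≈ -4.9566e+5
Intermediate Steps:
847769/((((-79/36)/68)*53)) = 847769/((((-79*1/36)/68)*53)) = 847769/((((1/68)*(-79/36))*53)) = 847769/((-79/2448*53)) = 847769/(-4187/2448) = 847769*(-2448/4187) = -2075338512/4187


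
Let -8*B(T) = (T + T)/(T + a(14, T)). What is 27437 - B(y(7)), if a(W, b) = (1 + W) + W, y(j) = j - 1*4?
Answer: 3511939/128 ≈ 27437.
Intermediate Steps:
y(j) = -4 + j (y(j) = j - 4 = -4 + j)
a(W, b) = 1 + 2*W
B(T) = -T/(4*(29 + T)) (B(T) = -(T + T)/(8*(T + (1 + 2*14))) = -2*T/(8*(T + (1 + 28))) = -2*T/(8*(T + 29)) = -2*T/(8*(29 + T)) = -T/(4*(29 + T)))
27437 - B(y(7)) = 27437 - (-1)*(-4 + 7)/(116 + 4*(-4 + 7)) = 27437 - (-1)*3/(116 + 4*3) = 27437 - (-1)*3/(116 + 12) = 27437 - (-1)*3/128 = 27437 - 1*(-3/128) = 27437 + 3/128 = 3511939/128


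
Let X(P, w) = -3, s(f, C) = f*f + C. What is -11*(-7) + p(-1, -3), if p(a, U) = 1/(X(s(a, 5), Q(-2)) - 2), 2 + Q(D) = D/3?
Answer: 384/5 ≈ 76.800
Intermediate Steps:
Q(D) = -2 + D/3
s(f, C) = C + f**2 (s(f, C) = f**2 + C = C + f**2)
p(a, U) = -1/5 (p(a, U) = 1/(-3 - 2) = 1/(-5) = -1/5)
-11*(-7) + p(-1, -3) = -11*(-7) - 1/5 = 77 - 1/5 = 384/5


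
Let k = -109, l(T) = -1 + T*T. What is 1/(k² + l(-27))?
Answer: 1/12609 ≈ 7.9308e-5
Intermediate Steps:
l(T) = -1 + T²
1/(k² + l(-27)) = 1/((-109)² + (-1 + (-27)²)) = 1/(11881 + (-1 + 729)) = 1/(11881 + 728) = 1/12609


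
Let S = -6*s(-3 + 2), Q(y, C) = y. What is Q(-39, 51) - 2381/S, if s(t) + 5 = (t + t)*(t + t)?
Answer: -2615/6 ≈ -435.83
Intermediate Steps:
s(t) = -5 + 4*t² (s(t) = -5 + (t + t)*(t + t) = -5 + (2*t)*(2*t) = -5 + 4*t²)
S = 6 (S = -6*(-5 + 4*(-3 + 2)²) = -6*(-5 + 4*(-1)²) = -6*(-5 + 4*1) = -6*(-5 + 4) = -6*(-1) = 6)
Q(-39, 51) - 2381/S = -39 - 2381/6 = -2615/6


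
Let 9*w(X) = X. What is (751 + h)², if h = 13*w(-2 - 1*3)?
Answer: 44809636/81 ≈ 5.5321e+5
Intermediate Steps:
w(X) = X/9
h = -65/9 (h = 13*((-2 - 1*3)/9) = 13*((-2 - 3)/9) = 13*((⅑)*(-5)) = 13*(-5/9) = -65/9 ≈ -7.2222)
(751 + h)² = (751 - 65/9)² = (6694/9)² = 44809636/81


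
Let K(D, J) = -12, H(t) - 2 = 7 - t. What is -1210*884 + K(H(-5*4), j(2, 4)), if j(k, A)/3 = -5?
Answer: -1069652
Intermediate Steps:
j(k, A) = -15 (j(k, A) = 3*(-5) = -15)
H(t) = 9 - t (H(t) = 2 + (7 - t) = 9 - t)
-1210*884 + K(H(-5*4), j(2, 4)) = -1210*884 - 12 = -1069640 - 12 = -1069652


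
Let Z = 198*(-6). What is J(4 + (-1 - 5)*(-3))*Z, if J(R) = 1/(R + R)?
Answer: -27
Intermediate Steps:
Z = -1188
J(R) = 1/(2*R)
J(4 + (-1 - 5)*(-3))*Z = (1/(2*(4 + (-1 - 5)*(-3))))*(-1188) = (1/(2*(4 - 6*(-3))))*(-1188) = (1/(2*(4 + 18)))*(-1188) = ((1/2)/22)*(-1188) = ((1/2)*(1/22))*(-1188) = (1/44)*(-1188) = -27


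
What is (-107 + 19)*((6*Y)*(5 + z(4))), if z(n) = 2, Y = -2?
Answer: 7392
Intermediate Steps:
(-107 + 19)*((6*Y)*(5 + z(4))) = (-107 + 19)*((6*(-2))*(5 + 2)) = -(-1056)*7 = -88*(-84) = 7392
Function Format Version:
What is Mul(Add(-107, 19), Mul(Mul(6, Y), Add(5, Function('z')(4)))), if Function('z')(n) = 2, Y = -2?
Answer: 7392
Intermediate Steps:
Mul(Add(-107, 19), Mul(Mul(6, Y), Add(5, Function('z')(4)))) = Mul(Add(-107, 19), Mul(Mul(6, -2), Add(5, 2))) = Mul(-88, Mul(-12, 7)) = Mul(-88, -84) = 7392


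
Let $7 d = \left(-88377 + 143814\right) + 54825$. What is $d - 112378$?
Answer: $- \frac{676384}{7} \approx -96626.0$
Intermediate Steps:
$d = \frac{110262}{7}$ ($d = \frac{\left(-88377 + 143814\right) + 54825}{7} = \frac{55437 + 54825}{7} = \frac{1}{7} \cdot 110262 = \frac{110262}{7} \approx 15752.0$)
$d - 112378 = \frac{110262}{7} - 112378 = - \frac{676384}{7}$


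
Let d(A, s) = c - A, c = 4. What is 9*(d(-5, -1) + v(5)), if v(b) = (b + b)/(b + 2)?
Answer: 657/7 ≈ 93.857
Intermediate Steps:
d(A, s) = 4 - A
v(b) = 2*b/(2 + b) (v(b) = (2*b)/(2 + b) = 2*b/(2 + b))
9*(d(-5, -1) + v(5)) = 9*((4 - 1*(-5)) + 2*5/(2 + 5)) = 9*((4 + 5) + 2*5/7) = 9*(9 + 2*5*(⅐)) = 9*(9 + 10/7) = 9*(73/7) = 657/7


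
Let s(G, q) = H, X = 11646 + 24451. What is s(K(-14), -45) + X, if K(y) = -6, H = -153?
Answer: 35944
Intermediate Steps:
X = 36097
s(G, q) = -153
s(K(-14), -45) + X = -153 + 36097 = 35944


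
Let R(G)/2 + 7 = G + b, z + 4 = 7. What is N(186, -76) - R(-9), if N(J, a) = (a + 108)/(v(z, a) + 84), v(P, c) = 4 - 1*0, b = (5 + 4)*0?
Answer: 356/11 ≈ 32.364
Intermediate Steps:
z = 3 (z = -4 + 7 = 3)
b = 0 (b = 9*0 = 0)
v(P, c) = 4 (v(P, c) = 4 + 0 = 4)
N(J, a) = 27/22 + a/88 (N(J, a) = (a + 108)/(4 + 84) = (108 + a)/88 = (108 + a)*(1/88) = 27/22 + a/88)
R(G) = -14 + 2*G (R(G) = -14 + 2*(G + 0) = -14 + 2*G)
N(186, -76) - R(-9) = (27/22 + (1/88)*(-76)) - (-14 + 2*(-9)) = (27/22 - 19/22) - (-14 - 18) = 4/11 - 1*(-32) = 4/11 + 32 = 356/11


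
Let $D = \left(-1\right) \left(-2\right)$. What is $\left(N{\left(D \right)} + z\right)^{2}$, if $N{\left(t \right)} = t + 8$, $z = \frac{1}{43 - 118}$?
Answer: $\frac{561001}{5625} \approx 99.734$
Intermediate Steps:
$z = - \frac{1}{75}$ ($z = \frac{1}{-75} = - \frac{1}{75} \approx -0.013333$)
$D = 2$
$N{\left(t \right)} = 8 + t$
$\left(N{\left(D \right)} + z\right)^{2} = \left(\left(8 + 2\right) - \frac{1}{75}\right)^{2} = \left(10 - \frac{1}{75}\right)^{2} = \left(\frac{749}{75}\right)^{2} = \frac{561001}{5625}$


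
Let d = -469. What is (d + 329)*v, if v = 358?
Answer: -50120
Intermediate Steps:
(d + 329)*v = (-469 + 329)*358 = -140*358 = -50120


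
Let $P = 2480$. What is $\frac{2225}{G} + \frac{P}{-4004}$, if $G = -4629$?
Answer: $- \frac{5097205}{4633629} \approx -1.1$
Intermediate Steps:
$\frac{2225}{G} + \frac{P}{-4004} = \frac{2225}{-4629} + \frac{2480}{-4004} = 2225 \left(- \frac{1}{4629}\right) + 2480 \left(- \frac{1}{4004}\right) = - \frac{2225}{4629} - \frac{620}{1001} = - \frac{5097205}{4633629}$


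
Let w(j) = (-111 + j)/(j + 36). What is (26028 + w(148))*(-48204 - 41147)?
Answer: -427918826339/184 ≈ -2.3256e+9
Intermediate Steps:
w(j) = (-111 + j)/(36 + j)
(26028 + w(148))*(-48204 - 41147) = (26028 + (-111 + 148)/(36 + 148))*(-48204 - 41147) = (26028 + 37/184)*(-89351) = (4789189/184)*(-89351) = -427918826339/184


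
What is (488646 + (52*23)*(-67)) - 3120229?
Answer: -2711715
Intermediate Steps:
(488646 + (52*23)*(-67)) - 3120229 = (488646 + 1196*(-67)) - 3120229 = (488646 - 80132) - 3120229 = 408514 - 3120229 = -2711715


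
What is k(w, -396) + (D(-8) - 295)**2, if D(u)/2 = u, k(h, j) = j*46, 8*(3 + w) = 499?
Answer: 78505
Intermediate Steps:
w = 475/8 (w = -3 + (1/8)*499 = -3 + 499/8 = 475/8 ≈ 59.375)
k(h, j) = 46*j
D(u) = 2*u
k(w, -396) + (D(-8) - 295)**2 = 46*(-396) + (2*(-8) - 295)**2 = -18216 + (-16 - 295)**2 = -18216 + (-311)**2 = -18216 + 96721 = 78505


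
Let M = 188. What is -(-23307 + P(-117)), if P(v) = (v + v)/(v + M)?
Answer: 1655031/71 ≈ 23310.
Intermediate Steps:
P(v) = 2*v/(188 + v) (P(v) = (v + v)/(v + 188) = (2*v)/(188 + v) = 2*v/(188 + v))
-(-23307 + P(-117)) = -(-23307 + 2*(-117)/(188 - 117)) = -(-23307 + 2*(-117)/71) = -(-23307 + 2*(-117)*(1/71)) = -(-23307 - 234/71) = -1*(-1655031/71) = 1655031/71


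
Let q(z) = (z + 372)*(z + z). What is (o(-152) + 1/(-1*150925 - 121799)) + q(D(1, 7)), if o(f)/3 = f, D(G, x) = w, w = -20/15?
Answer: -1181804003/818172 ≈ -1444.4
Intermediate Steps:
w = -4/3 (w = -20*1/15 = -4/3 ≈ -1.3333)
D(G, x) = -4/3
o(f) = 3*f
q(z) = 2*z*(372 + z) (q(z) = (372 + z)*(2*z) = 2*z*(372 + z))
(o(-152) + 1/(-1*150925 - 121799)) + q(D(1, 7)) = (3*(-152) + 1/(-1*150925 - 121799)) + 2*(-4/3)*(372 - 4/3) = (-456 + 1/(-150925 - 121799)) + 2*(-4/3)*(1112/3) = (-456 + 1/(-272724)) - 8896/9 = (-456 - 1/272724) - 8896/9 = -124362145/272724 - 8896/9 = -1181804003/818172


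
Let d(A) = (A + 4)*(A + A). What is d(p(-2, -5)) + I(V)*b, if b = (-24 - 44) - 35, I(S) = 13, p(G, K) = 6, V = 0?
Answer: -1219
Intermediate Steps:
b = -103 (b = -68 - 35 = -103)
d(A) = 2*A*(4 + A) (d(A) = (4 + A)*(2*A) = 2*A*(4 + A))
d(p(-2, -5)) + I(V)*b = 2*6*(4 + 6) + 13*(-103) = 2*6*10 - 1339 = 120 - 1339 = -1219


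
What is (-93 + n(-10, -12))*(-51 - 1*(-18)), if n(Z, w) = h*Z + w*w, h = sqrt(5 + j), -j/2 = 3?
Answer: -1683 + 330*I ≈ -1683.0 + 330.0*I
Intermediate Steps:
j = -6 (j = -2*3 = -6)
h = I (h = sqrt(5 - 6) = sqrt(-1) = I ≈ 1.0*I)
n(Z, w) = w**2 + I*Z (n(Z, w) = I*Z + w*w = I*Z + w**2 = w**2 + I*Z)
(-93 + n(-10, -12))*(-51 - 1*(-18)) = (-93 + ((-12)**2 + I*(-10)))*(-51 - 1*(-18)) = (-93 + (144 - 10*I))*(-51 + 18) = (51 - 10*I)*(-33) = -1683 + 330*I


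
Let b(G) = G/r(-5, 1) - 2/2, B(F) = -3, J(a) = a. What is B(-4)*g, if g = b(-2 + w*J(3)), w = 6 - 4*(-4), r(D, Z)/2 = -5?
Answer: 111/5 ≈ 22.200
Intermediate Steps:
r(D, Z) = -10 (r(D, Z) = 2*(-5) = -10)
w = 22 (w = 6 + 16 = 22)
b(G) = -1 - G/10 (b(G) = G/(-10) - 2/2 = G*(-1/10) - 2*1/2 = -G/10 - 1 = -1 - G/10)
g = -37/5 (g = -1 - (-2 + 22*3)/10 = -1 - (-2 + 66)/10 = -1 - 1/10*64 = -1 - 32/5 = -37/5 ≈ -7.4000)
B(-4)*g = -3*(-37/5) = 111/5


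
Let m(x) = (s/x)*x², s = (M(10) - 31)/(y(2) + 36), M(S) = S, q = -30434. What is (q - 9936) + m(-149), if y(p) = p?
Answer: -1530931/38 ≈ -40288.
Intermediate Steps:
s = -21/38 (s = (10 - 31)/(2 + 36) = -21/38 ≈ -0.55263)
m(x) = -21*x/38 (m(x) = (-21/(38*x))*x² = -21*x/38)
(q - 9936) + m(-149) = (-30434 - 9936) - 21/38*(-149) = -40370 + 3129/38 = -1530931/38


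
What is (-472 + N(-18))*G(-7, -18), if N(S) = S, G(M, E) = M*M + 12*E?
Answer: 81830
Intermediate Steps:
G(M, E) = M**2 + 12*E
(-472 + N(-18))*G(-7, -18) = (-472 - 18)*((-7)**2 + 12*(-18)) = -490*(49 - 216) = -490*(-167) = 81830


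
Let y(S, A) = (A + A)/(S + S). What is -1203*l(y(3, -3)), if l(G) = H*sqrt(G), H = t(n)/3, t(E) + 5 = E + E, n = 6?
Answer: -2807*I ≈ -2807.0*I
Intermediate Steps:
t(E) = -5 + 2*E (t(E) = -5 + (E + E) = -5 + 2*E)
H = 7/3 (H = (-5 + 2*6)/3 = (-5 + 12)*(1/3) = 7*(1/3) = 7/3 ≈ 2.3333)
y(S, A) = A/S (y(S, A) = (2*A)/((2*S)) = (2*A)*(1/(2*S)) = A/S)
l(G) = 7*sqrt(G)/3
-1203*l(y(3, -3)) = -2807*sqrt(-3/3) = -2807*sqrt(-3*1/3) = -2807*sqrt(-1) = -2807*I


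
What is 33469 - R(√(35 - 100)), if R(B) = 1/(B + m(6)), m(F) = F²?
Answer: 45551273/1361 + I*√65/1361 ≈ 33469.0 + 0.0059238*I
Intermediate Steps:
R(B) = 1/(36 + B) (R(B) = 1/(B + 6²) = 1/(B + 36) = 1/(36 + B))
33469 - R(√(35 - 100)) = 33469 - 1/(36 + √(35 - 100)) = 33469 - 1/(36 + √(-65)) = 33469 - 1/(36 + I*√65)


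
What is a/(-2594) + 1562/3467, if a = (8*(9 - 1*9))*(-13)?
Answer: 1562/3467 ≈ 0.45053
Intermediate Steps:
a = 0 (a = (8*(9 - 9))*(-13) = (8*0)*(-13) = 0*(-13) = 0)
a/(-2594) + 1562/3467 = 0/(-2594) + 1562/3467 = 0*(-1/2594) + 1562*(1/3467) = 0 + 1562/3467 = 1562/3467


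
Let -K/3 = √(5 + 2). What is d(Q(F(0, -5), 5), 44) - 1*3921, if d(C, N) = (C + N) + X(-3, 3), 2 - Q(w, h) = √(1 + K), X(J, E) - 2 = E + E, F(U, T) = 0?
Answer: -3867 - √(1 - 3*√7) ≈ -3867.0 - 2.6339*I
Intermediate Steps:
X(J, E) = 2 + 2*E (X(J, E) = 2 + (E + E) = 2 + 2*E)
K = -3*√7 (K = -3*√(5 + 2) = -3*√7 ≈ -7.9373)
Q(w, h) = 2 - √(1 - 3*√7)
d(C, N) = 8 + C + N (d(C, N) = (C + N) + (2 + 2*3) = (C + N) + (2 + 6) = (C + N) + 8 = 8 + C + N)
d(Q(F(0, -5), 5), 44) - 1*3921 = (8 + (2 - √(1 - 3*√7)) + 44) - 1*3921 = (54 - √(1 - 3*√7)) - 3921 = -3867 - √(1 - 3*√7)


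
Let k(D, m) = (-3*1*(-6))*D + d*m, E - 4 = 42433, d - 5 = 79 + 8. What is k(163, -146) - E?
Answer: -52935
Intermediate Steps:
d = 92 (d = 5 + (79 + 8) = 5 + 87 = 92)
E = 42437 (E = 4 + 42433 = 42437)
k(D, m) = 18*D + 92*m (k(D, m) = (-3*1*(-6))*D + 92*m = (-3*(-6))*D + 92*m = 18*D + 92*m)
k(163, -146) - E = (18*163 + 92*(-146)) - 1*42437 = (2934 - 13432) - 42437 = -10498 - 42437 = -52935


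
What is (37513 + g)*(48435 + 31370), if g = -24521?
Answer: 1036826560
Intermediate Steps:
(37513 + g)*(48435 + 31370) = (37513 - 24521)*(48435 + 31370) = 12992*79805 = 1036826560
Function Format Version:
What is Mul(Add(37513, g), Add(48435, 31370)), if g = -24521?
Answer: 1036826560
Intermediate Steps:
Mul(Add(37513, g), Add(48435, 31370)) = Mul(Add(37513, -24521), Add(48435, 31370)) = Mul(12992, 79805) = 1036826560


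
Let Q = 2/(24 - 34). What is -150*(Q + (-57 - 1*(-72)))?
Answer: -2220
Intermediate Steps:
Q = -⅕ (Q = 2/(-10) = 2*(-⅒) = -⅕ ≈ -0.20000)
-150*(Q + (-57 - 1*(-72))) = -150*(-⅕ + (-57 - 1*(-72))) = -150*(-⅕ + (-57 + 72)) = -150*(-⅕ + 15) = -150*74/5 = -2220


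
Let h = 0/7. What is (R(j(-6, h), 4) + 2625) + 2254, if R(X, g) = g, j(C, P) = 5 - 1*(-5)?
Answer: 4883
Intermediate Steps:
h = 0 (h = 0*(1/7) = 0)
j(C, P) = 10 (j(C, P) = 5 + 5 = 10)
(R(j(-6, h), 4) + 2625) + 2254 = (4 + 2625) + 2254 = 2629 + 2254 = 4883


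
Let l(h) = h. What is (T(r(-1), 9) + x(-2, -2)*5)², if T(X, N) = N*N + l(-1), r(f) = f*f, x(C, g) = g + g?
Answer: 3600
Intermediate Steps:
x(C, g) = 2*g
r(f) = f²
T(X, N) = -1 + N² (T(X, N) = N*N - 1 = N² - 1 = -1 + N²)
(T(r(-1), 9) + x(-2, -2)*5)² = ((-1 + 9²) + (2*(-2))*5)² = ((-1 + 81) - 4*5)² = (80 - 20)² = 60² = 3600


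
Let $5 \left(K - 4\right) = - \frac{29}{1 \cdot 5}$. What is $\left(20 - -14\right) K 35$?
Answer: $\frac{16898}{5} \approx 3379.6$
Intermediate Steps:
$K = \frac{71}{25}$ ($K = 4 + \frac{\left(-29\right) \frac{1}{1 \cdot 5}}{5} = 4 + \frac{\left(-29\right) \frac{1}{5}}{5} = 4 + \frac{1}{5} \left(- \frac{29}{5}\right) = 4 - \frac{29}{25} = \frac{71}{25} \approx 2.84$)
$\left(20 - -14\right) K 35 = \left(20 - -14\right) \frac{71}{25} \cdot 35 = \left(20 + 14\right) \frac{71}{25} \cdot 35 = 34 \cdot \frac{71}{25} \cdot 35 = \frac{2414}{25} \cdot 35 = \frac{16898}{5}$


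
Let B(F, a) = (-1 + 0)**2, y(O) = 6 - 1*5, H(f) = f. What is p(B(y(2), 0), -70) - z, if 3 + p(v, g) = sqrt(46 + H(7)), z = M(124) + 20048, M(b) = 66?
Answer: -20117 + sqrt(53) ≈ -20110.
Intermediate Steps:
y(O) = 1 (y(O) = 6 - 5 = 1)
B(F, a) = 1 (B(F, a) = (-1)**2 = 1)
z = 20114 (z = 66 + 20048 = 20114)
p(v, g) = -3 + sqrt(53) (p(v, g) = -3 + sqrt(46 + 7) = -3 + sqrt(53))
p(B(y(2), 0), -70) - z = (-3 + sqrt(53)) - 1*20114 = (-3 + sqrt(53)) - 20114 = -20117 + sqrt(53)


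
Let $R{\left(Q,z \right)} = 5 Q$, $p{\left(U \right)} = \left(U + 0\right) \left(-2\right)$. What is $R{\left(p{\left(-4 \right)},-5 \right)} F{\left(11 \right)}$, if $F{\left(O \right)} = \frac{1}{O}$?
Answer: $\frac{40}{11} \approx 3.6364$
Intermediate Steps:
$p{\left(U \right)} = - 2 U$ ($p{\left(U \right)} = U \left(-2\right) = - 2 U$)
$R{\left(p{\left(-4 \right)},-5 \right)} F{\left(11 \right)} = \frac{5 \left(\left(-2\right) \left(-4\right)\right)}{11} = 5 \cdot 8 \cdot \frac{1}{11} = 40 \cdot \frac{1}{11} = \frac{40}{11}$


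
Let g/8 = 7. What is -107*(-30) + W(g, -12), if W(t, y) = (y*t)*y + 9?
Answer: 11283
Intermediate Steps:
g = 56 (g = 8*7 = 56)
W(t, y) = 9 + t*y**2 (W(t, y) = (t*y)*y + 9 = t*y**2 + 9 = 9 + t*y**2)
-107*(-30) + W(g, -12) = -107*(-30) + (9 + 56*(-12)**2) = 3210 + (9 + 56*144) = 3210 + (9 + 8064) = 3210 + 8073 = 11283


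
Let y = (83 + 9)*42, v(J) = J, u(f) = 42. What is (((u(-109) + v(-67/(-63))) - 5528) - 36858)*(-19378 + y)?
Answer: 41385223970/63 ≈ 6.5691e+8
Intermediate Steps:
y = 3864 (y = 92*42 = 3864)
(((u(-109) + v(-67/(-63))) - 5528) - 36858)*(-19378 + y) = (((42 - 67/(-63)) - 5528) - 36858)*(-19378 + 3864) = (((42 - 67*(-1/63)) - 5528) - 36858)*(-15514) = (((42 + 67/63) - 5528) - 36858)*(-15514) = ((2713/63 - 5528) - 36858)*(-15514) = (-345551/63 - 36858)*(-15514) = -2667605/63*(-15514) = 41385223970/63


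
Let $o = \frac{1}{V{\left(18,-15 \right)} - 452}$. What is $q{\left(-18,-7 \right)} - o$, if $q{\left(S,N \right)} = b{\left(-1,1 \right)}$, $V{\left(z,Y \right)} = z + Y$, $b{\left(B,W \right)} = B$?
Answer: $- \frac{448}{449} \approx -0.99777$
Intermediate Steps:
$V{\left(z,Y \right)} = Y + z$
$q{\left(S,N \right)} = -1$
$o = - \frac{1}{449}$ ($o = \frac{1}{\left(-15 + 18\right) - 452} = \frac{1}{3 - 452} = \frac{1}{-449} = - \frac{1}{449} \approx -0.0022272$)
$q{\left(-18,-7 \right)} - o = -1 - - \frac{1}{449} = -1 + \frac{1}{449} = - \frac{448}{449}$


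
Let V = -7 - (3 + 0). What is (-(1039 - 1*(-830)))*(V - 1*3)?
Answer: 24297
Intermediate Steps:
V = -10 (V = -7 - 1*3 = -7 - 3 = -10)
(-(1039 - 1*(-830)))*(V - 1*3) = (-(1039 - 1*(-830)))*(-10 - 1*3) = (-(1039 + 830))*(-10 - 3) = -1*1869*(-13) = -1869*(-13) = 24297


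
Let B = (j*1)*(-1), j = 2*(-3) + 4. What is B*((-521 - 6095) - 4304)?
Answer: -21840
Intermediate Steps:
j = -2 (j = -6 + 4 = -2)
B = 2 (B = -2*1*(-1) = -2*(-1) = 2)
B*((-521 - 6095) - 4304) = 2*((-521 - 6095) - 4304) = 2*(-6616 - 4304) = 2*(-10920) = -21840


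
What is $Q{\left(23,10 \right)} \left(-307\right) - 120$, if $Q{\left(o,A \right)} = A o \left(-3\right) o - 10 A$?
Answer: $4902670$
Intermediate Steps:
$Q{\left(o,A \right)} = - 10 A - 3 A o^{2}$ ($Q{\left(o,A \right)} = - 3 A o o - 10 A = - 3 A o^{2} - 10 A = - 10 A - 3 A o^{2}$)
$Q{\left(23,10 \right)} \left(-307\right) - 120 = \left(-1\right) 10 \left(10 + 3 \cdot 23^{2}\right) \left(-307\right) - 120 = \left(-1\right) 10 \left(10 + 3 \cdot 529\right) \left(-307\right) - 120 = \left(-1\right) 10 \left(10 + 1587\right) \left(-307\right) - 120 = \left(-1\right) 10 \cdot 1597 \left(-307\right) - 120 = \left(-15970\right) \left(-307\right) - 120 = 4902790 - 120 = 4902670$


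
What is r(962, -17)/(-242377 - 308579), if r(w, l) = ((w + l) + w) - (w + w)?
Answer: 17/550956 ≈ 3.0855e-5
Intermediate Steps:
r(w, l) = l (r(w, l) = ((l + w) + w) - 2*w = (l + 2*w) - 2*w = l)
r(962, -17)/(-242377 - 308579) = -17/(-242377 - 308579) = -17/(-550956) = -17*(-1/550956) = 17/550956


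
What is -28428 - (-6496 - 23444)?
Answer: 1512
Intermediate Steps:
-28428 - (-6496 - 23444) = -28428 - 1*(-29940) = -28428 + 29940 = 1512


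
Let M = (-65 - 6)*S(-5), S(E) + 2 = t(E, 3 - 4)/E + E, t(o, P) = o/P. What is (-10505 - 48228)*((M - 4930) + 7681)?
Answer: -194934827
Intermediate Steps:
S(E) = -3 + E (S(E) = -2 + ((E/(3 - 4))/E + E) = -2 + ((E/(-1))/E + E) = -2 + ((E*(-1))/E + E) = -2 + ((-E)/E + E) = -2 + (-1 + E) = -3 + E)
M = 568 (M = (-65 - 6)*(-3 - 5) = -71*(-8) = 568)
(-10505 - 48228)*((M - 4930) + 7681) = (-10505 - 48228)*((568 - 4930) + 7681) = -58733*(-4362 + 7681) = -58733*3319 = -194934827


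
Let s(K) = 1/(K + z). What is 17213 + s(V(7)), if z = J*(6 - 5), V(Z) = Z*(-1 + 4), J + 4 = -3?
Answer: 240983/14 ≈ 17213.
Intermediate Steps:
J = -7 (J = -4 - 3 = -7)
V(Z) = 3*Z (V(Z) = Z*3 = 3*Z)
z = -7 (z = -7*(6 - 5) = -7*1 = -7)
s(K) = 1/(-7 + K) (s(K) = 1/(K - 7) = 1/(-7 + K))
17213 + s(V(7)) = 17213 + 1/(-7 + 3*7) = 17213 + 1/(-7 + 21) = 17213 + 1/14 = 240983/14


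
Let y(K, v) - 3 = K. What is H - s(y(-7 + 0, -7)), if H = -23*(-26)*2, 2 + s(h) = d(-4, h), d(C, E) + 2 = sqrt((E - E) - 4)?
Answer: 1200 - 2*I ≈ 1200.0 - 2.0*I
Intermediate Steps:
y(K, v) = 3 + K
d(C, E) = -2 + 2*I (d(C, E) = -2 + sqrt((E - E) - 4) = -2 + sqrt(0 - 4) = -2 + sqrt(-4) = -2 + 2*I)
s(h) = -4 + 2*I (s(h) = -2 + (-2 + 2*I) = -4 + 2*I)
H = 1196 (H = 598*2 = 1196)
H - s(y(-7 + 0, -7)) = 1196 - (-4 + 2*I) = 1196 + (4 - 2*I) = 1200 - 2*I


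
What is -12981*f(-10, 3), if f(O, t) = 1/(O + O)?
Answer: 12981/20 ≈ 649.05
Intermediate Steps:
f(O, t) = 1/(2*O)
-12981*f(-10, 3) = -12981/(2*(-10)) = -12981*(-1)/(2*10) = -12981*(-1/20) = 12981/20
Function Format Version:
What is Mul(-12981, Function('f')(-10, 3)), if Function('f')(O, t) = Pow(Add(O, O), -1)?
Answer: Rational(12981, 20) ≈ 649.05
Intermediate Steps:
Function('f')(O, t) = Mul(Rational(1, 2), Pow(O, -1)) (Function('f')(O, t) = Pow(Mul(2, O), -1) = Mul(Rational(1, 2), Pow(O, -1)))
Mul(-12981, Function('f')(-10, 3)) = Mul(-12981, Mul(Rational(1, 2), Pow(-10, -1))) = Mul(-12981, Mul(Rational(1, 2), Rational(-1, 10))) = Mul(-12981, Rational(-1, 20)) = Rational(12981, 20)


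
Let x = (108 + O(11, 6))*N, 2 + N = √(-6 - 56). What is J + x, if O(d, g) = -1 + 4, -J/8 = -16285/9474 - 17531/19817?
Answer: -18884600482/93873129 + 111*I*√62 ≈ -201.17 + 874.01*I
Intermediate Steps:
J = 1955234156/93873129 (J = -8*(-16285/9474 - 17531/19817) = -8*(-488808539/187746258) = 1955234156/93873129 ≈ 20.828)
O(d, g) = 3
N = -2 + I*√62 (N = -2 + √(-6 - 56) = -2 + √(-62) = -2 + I*√62 ≈ -2.0 + 7.874*I)
x = -222 + 111*I*√62 (x = (108 + 3)*(-2 + I*√62) = 111*(-2 + I*√62) = -222 + 111*I*√62 ≈ -222.0 + 874.01*I)
J + x = 1955234156/93873129 + (-222 + 111*I*√62) = -18884600482/93873129 + 111*I*√62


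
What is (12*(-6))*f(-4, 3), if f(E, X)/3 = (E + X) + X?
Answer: -432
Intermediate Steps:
f(E, X) = 3*E + 6*X (f(E, X) = 3*((E + X) + X) = 3*(E + 2*X) = 3*E + 6*X)
(12*(-6))*f(-4, 3) = (12*(-6))*(3*(-4) + 6*3) = -72*(-12 + 18) = -72*6 = -432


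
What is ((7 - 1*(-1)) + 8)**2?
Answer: 256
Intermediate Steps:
((7 - 1*(-1)) + 8)**2 = ((7 + 1) + 8)**2 = (8 + 8)**2 = 16**2 = 256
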